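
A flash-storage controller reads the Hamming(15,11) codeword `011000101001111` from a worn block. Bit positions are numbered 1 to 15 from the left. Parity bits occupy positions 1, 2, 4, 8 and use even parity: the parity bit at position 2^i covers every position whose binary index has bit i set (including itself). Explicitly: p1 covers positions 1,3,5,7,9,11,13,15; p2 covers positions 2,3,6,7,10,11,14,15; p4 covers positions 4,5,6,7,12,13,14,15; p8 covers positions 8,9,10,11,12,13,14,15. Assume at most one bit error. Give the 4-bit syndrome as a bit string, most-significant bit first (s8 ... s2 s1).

1111

s1: b1⊕b3⊕b5⊕b7⊕b9⊕b11⊕b13⊕b15 = 0⊕1⊕0⊕1⊕1⊕0⊕1⊕1 = 1
s2: b2⊕b3⊕b6⊕b7⊕b10⊕b11⊕b14⊕b15 = 1⊕1⊕0⊕1⊕0⊕0⊕1⊕1 = 1
s4: b4⊕b5⊕b6⊕b7⊕b12⊕b13⊕b14⊕b15 = 0⊕0⊕0⊕1⊕1⊕1⊕1⊕1 = 1
s8: b8⊕b9⊕b10⊕b11⊕b12⊕b13⊕b14⊕b15 = 0⊕1⊕0⊕0⊕1⊕1⊕1⊕1 = 1
Syndrome (s8...s1) = 1111 → position 15.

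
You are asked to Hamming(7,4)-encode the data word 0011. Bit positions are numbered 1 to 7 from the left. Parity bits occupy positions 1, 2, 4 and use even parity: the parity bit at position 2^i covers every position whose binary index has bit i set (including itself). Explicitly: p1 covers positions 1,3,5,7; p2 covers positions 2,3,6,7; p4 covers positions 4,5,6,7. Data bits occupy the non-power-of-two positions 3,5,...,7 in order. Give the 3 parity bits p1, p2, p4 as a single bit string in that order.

Place data bits at non-power-of-two positions: b3=0, b5=0, b6=1, b7=1.
p1 = XOR of data positions {3,5,7} = 0⊕0⊕1 = 1
p2 = XOR of data positions {3,6,7} = 0⊕1⊕1 = 0
p4 = XOR of data positions {5,6,7} = 0⊕1⊕1 = 0
Parity bits p1,p2,p4 = 100

100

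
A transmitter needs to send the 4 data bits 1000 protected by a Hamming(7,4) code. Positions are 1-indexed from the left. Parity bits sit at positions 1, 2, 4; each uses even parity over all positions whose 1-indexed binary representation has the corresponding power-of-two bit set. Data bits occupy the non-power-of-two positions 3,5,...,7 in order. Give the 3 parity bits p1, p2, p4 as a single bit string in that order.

Place data bits at non-power-of-two positions: b3=1, b5=0, b6=0, b7=0.
p1 = XOR of data positions {3,5,7} = 1⊕0⊕0 = 1
p2 = XOR of data positions {3,6,7} = 1⊕0⊕0 = 1
p4 = XOR of data positions {5,6,7} = 0⊕0⊕0 = 0
Parity bits p1,p2,p4 = 110

110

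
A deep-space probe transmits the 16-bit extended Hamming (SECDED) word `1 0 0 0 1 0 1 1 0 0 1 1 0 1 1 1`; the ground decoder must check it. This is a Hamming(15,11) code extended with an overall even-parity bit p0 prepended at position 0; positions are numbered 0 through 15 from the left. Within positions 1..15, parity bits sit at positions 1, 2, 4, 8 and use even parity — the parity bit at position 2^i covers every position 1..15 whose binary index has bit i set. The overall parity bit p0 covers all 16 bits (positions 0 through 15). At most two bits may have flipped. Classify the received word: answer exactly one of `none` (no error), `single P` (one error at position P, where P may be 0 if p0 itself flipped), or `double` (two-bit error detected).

s1: b1⊕b3⊕b5⊕b7⊕b9⊕b11⊕b13⊕b15 = 0⊕0⊕0⊕1⊕0⊕1⊕1⊕1 = 0
s2: b2⊕b3⊕b6⊕b7⊕b10⊕b11⊕b14⊕b15 = 0⊕0⊕1⊕1⊕1⊕1⊕1⊕1 = 0
s4: b4⊕b5⊕b6⊕b7⊕b12⊕b13⊕b14⊕b15 = 1⊕0⊕1⊕1⊕0⊕1⊕1⊕1 = 0
s8: b8⊕b9⊕b10⊕b11⊕b12⊕b13⊕b14⊕b15 = 0⊕0⊕1⊕1⊕0⊕1⊕1⊕1 = 1
Syndrome (s8...s1) = 1000 → position 8.
Overall parity (XOR of all 16 bits, including p0): 1⊕0⊕0⊕0⊕1⊕0⊕1⊕1⊕0⊕0⊕1⊕1⊕0⊕1⊕1⊕1 = 1
Overall=1, syndrome position=8 → single-bit error at position 8.

single 8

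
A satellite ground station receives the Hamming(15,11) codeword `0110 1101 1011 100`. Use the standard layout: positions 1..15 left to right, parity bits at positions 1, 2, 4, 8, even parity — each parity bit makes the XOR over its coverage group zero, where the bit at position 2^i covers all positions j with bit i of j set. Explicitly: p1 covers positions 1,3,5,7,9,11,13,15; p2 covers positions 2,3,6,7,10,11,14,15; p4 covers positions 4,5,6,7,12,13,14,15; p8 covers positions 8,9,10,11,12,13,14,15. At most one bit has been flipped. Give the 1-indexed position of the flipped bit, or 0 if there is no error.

s1: b1⊕b3⊕b5⊕b7⊕b9⊕b11⊕b13⊕b15 = 0⊕1⊕1⊕0⊕1⊕1⊕1⊕0 = 1
s2: b2⊕b3⊕b6⊕b7⊕b10⊕b11⊕b14⊕b15 = 1⊕1⊕1⊕0⊕0⊕1⊕0⊕0 = 0
s4: b4⊕b5⊕b6⊕b7⊕b12⊕b13⊕b14⊕b15 = 0⊕1⊕1⊕0⊕1⊕1⊕0⊕0 = 0
s8: b8⊕b9⊕b10⊕b11⊕b12⊕b13⊕b14⊕b15 = 1⊕1⊕0⊕1⊕1⊕1⊕0⊕0 = 1
Syndrome (s8...s1) = 1001 → position 9.

9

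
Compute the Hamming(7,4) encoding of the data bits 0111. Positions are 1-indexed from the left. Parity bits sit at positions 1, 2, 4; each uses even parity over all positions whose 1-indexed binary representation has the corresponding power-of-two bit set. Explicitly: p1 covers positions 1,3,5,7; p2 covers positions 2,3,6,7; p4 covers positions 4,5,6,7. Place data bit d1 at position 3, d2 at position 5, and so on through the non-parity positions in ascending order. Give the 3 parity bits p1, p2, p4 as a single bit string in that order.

001

Place data bits at non-power-of-two positions: b3=0, b5=1, b6=1, b7=1.
p1 = XOR of data positions {3,5,7} = 0⊕1⊕1 = 0
p2 = XOR of data positions {3,6,7} = 0⊕1⊕1 = 0
p4 = XOR of data positions {5,6,7} = 1⊕1⊕1 = 1
Parity bits p1,p2,p4 = 001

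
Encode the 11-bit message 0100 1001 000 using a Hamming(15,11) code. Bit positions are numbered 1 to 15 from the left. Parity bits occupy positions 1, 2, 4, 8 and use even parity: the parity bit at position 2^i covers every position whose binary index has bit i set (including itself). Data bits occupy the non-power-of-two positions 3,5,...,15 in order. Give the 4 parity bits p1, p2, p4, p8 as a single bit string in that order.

0000

Place data bits at non-power-of-two positions: b3=0, b5=1, b6=0, b7=0, b9=1, b10=0, b11=0, b12=1, b13=0, b14=0, b15=0.
p1 = XOR of data positions {3,5,7,9,11,13,15} = 0⊕1⊕0⊕1⊕0⊕0⊕0 = 0
p2 = XOR of data positions {3,6,7,10,11,14,15} = 0⊕0⊕0⊕0⊕0⊕0⊕0 = 0
p4 = XOR of data positions {5,6,7,12,13,14,15} = 1⊕0⊕0⊕1⊕0⊕0⊕0 = 0
p8 = XOR of data positions {9,10,11,12,13,14,15} = 1⊕0⊕0⊕1⊕0⊕0⊕0 = 0
Parity bits p1,p2,p4,p8 = 0000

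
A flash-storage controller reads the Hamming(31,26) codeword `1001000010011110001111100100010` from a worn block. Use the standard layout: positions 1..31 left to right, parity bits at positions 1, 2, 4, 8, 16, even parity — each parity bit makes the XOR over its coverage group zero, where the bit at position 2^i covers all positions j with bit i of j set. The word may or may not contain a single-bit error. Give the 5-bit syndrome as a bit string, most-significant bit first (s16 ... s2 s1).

11011

s1: b1⊕b3⊕b5⊕b7⊕b9⊕b11⊕b13⊕b15⊕b17⊕b19⊕b21⊕b23⊕b25⊕b27⊕b29⊕b31 = 1⊕0⊕0⊕0⊕1⊕0⊕1⊕1⊕0⊕1⊕1⊕1⊕0⊕0⊕0⊕0 = 1
s2: b2⊕b3⊕b6⊕b7⊕b10⊕b11⊕b14⊕b15⊕b18⊕b19⊕b22⊕b23⊕b26⊕b27⊕b30⊕b31 = 0⊕0⊕0⊕0⊕0⊕0⊕1⊕1⊕0⊕1⊕1⊕1⊕1⊕0⊕1⊕0 = 1
s4: b4⊕b5⊕b6⊕b7⊕b12⊕b13⊕b14⊕b15⊕b20⊕b21⊕b22⊕b23⊕b28⊕b29⊕b30⊕b31 = 1⊕0⊕0⊕0⊕1⊕1⊕1⊕1⊕1⊕1⊕1⊕1⊕0⊕0⊕1⊕0 = 0
s8: b8⊕b9⊕b10⊕b11⊕b12⊕b13⊕b14⊕b15⊕b24⊕b25⊕b26⊕b27⊕b28⊕b29⊕b30⊕b31 = 0⊕1⊕0⊕0⊕1⊕1⊕1⊕1⊕0⊕0⊕1⊕0⊕0⊕0⊕1⊕0 = 1
s16: b16⊕b17⊕b18⊕b19⊕b20⊕b21⊕b22⊕b23⊕b24⊕b25⊕b26⊕b27⊕b28⊕b29⊕b30⊕b31 = 0⊕0⊕0⊕1⊕1⊕1⊕1⊕1⊕0⊕0⊕1⊕0⊕0⊕0⊕1⊕0 = 1
Syndrome (s16...s1) = 11011 → position 27.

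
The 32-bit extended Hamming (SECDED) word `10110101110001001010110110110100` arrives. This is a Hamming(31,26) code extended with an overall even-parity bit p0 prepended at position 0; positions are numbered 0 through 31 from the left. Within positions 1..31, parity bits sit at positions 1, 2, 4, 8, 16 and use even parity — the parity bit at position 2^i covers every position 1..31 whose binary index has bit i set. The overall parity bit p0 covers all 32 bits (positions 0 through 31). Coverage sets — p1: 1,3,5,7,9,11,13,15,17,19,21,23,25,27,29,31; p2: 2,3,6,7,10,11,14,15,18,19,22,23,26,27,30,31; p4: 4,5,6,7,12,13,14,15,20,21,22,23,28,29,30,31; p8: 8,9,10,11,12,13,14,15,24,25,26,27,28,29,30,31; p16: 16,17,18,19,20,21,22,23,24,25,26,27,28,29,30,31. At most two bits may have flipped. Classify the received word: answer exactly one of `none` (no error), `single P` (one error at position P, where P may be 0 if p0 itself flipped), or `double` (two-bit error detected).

s1: b1⊕b3⊕b5⊕b7⊕b9⊕b11⊕b13⊕b15⊕b17⊕b19⊕b21⊕b23⊕b25⊕b27⊕b29⊕b31 = 0⊕1⊕1⊕1⊕1⊕0⊕1⊕0⊕0⊕0⊕1⊕1⊕0⊕1⊕1⊕0 = 1
s2: b2⊕b3⊕b6⊕b7⊕b10⊕b11⊕b14⊕b15⊕b18⊕b19⊕b22⊕b23⊕b26⊕b27⊕b30⊕b31 = 1⊕1⊕0⊕1⊕0⊕0⊕0⊕0⊕1⊕0⊕0⊕1⊕1⊕1⊕0⊕0 = 1
s4: b4⊕b5⊕b6⊕b7⊕b12⊕b13⊕b14⊕b15⊕b20⊕b21⊕b22⊕b23⊕b28⊕b29⊕b30⊕b31 = 0⊕1⊕0⊕1⊕0⊕1⊕0⊕0⊕1⊕1⊕0⊕1⊕0⊕1⊕0⊕0 = 1
s8: b8⊕b9⊕b10⊕b11⊕b12⊕b13⊕b14⊕b15⊕b24⊕b25⊕b26⊕b27⊕b28⊕b29⊕b30⊕b31 = 1⊕1⊕0⊕0⊕0⊕1⊕0⊕0⊕1⊕0⊕1⊕1⊕0⊕1⊕0⊕0 = 1
s16: b16⊕b17⊕b18⊕b19⊕b20⊕b21⊕b22⊕b23⊕b24⊕b25⊕b26⊕b27⊕b28⊕b29⊕b30⊕b31 = 1⊕0⊕1⊕0⊕1⊕1⊕0⊕1⊕1⊕0⊕1⊕1⊕0⊕1⊕0⊕0 = 1
Syndrome (s16...s1) = 11111 → position 31.
Overall parity (XOR of all 32 bits, including p0): 1⊕0⊕1⊕1⊕0⊕1⊕0⊕1⊕1⊕1⊕0⊕0⊕0⊕1⊕0⊕0⊕1⊕0⊕1⊕0⊕1⊕1⊕0⊕1⊕1⊕0⊕1⊕1⊕0⊕1⊕0⊕0 = 1
Overall=1, syndrome position=31 → single-bit error at position 31.

single 31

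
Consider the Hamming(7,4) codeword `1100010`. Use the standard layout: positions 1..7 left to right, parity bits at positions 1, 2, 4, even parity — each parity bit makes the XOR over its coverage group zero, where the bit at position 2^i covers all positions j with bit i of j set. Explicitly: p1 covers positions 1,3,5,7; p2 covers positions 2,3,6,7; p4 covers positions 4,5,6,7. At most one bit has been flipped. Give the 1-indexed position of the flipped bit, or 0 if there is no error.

s1: b1⊕b3⊕b5⊕b7 = 1⊕0⊕0⊕0 = 1
s2: b2⊕b3⊕b6⊕b7 = 1⊕0⊕1⊕0 = 0
s4: b4⊕b5⊕b6⊕b7 = 0⊕0⊕1⊕0 = 1
Syndrome (s4...s1) = 101 → position 5.

5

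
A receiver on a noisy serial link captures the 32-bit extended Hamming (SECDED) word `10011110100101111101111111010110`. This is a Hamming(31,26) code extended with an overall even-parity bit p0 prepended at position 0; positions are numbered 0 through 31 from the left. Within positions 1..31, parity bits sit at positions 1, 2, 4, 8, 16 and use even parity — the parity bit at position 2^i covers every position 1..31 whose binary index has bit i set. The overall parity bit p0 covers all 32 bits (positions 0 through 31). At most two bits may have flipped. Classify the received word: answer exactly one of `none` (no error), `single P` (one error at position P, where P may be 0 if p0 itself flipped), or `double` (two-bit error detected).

none

s1: b1⊕b3⊕b5⊕b7⊕b9⊕b11⊕b13⊕b15⊕b17⊕b19⊕b21⊕b23⊕b25⊕b27⊕b29⊕b31 = 0⊕1⊕1⊕0⊕0⊕1⊕1⊕1⊕1⊕1⊕1⊕1⊕1⊕1⊕1⊕0 = 0
s2: b2⊕b3⊕b6⊕b7⊕b10⊕b11⊕b14⊕b15⊕b18⊕b19⊕b22⊕b23⊕b26⊕b27⊕b30⊕b31 = 0⊕1⊕1⊕0⊕0⊕1⊕1⊕1⊕0⊕1⊕1⊕1⊕0⊕1⊕1⊕0 = 0
s4: b4⊕b5⊕b6⊕b7⊕b12⊕b13⊕b14⊕b15⊕b20⊕b21⊕b22⊕b23⊕b28⊕b29⊕b30⊕b31 = 1⊕1⊕1⊕0⊕0⊕1⊕1⊕1⊕1⊕1⊕1⊕1⊕0⊕1⊕1⊕0 = 0
s8: b8⊕b9⊕b10⊕b11⊕b12⊕b13⊕b14⊕b15⊕b24⊕b25⊕b26⊕b27⊕b28⊕b29⊕b30⊕b31 = 1⊕0⊕0⊕1⊕0⊕1⊕1⊕1⊕1⊕1⊕0⊕1⊕0⊕1⊕1⊕0 = 0
s16: b16⊕b17⊕b18⊕b19⊕b20⊕b21⊕b22⊕b23⊕b24⊕b25⊕b26⊕b27⊕b28⊕b29⊕b30⊕b31 = 1⊕1⊕0⊕1⊕1⊕1⊕1⊕1⊕1⊕1⊕0⊕1⊕0⊕1⊕1⊕0 = 0
Syndrome (s16...s1) = 00000 → position 0 (no error).
Overall parity (XOR of all 32 bits, including p0): 1⊕0⊕0⊕1⊕1⊕1⊕1⊕0⊕1⊕0⊕0⊕1⊕0⊕1⊕1⊕1⊕1⊕1⊕0⊕1⊕1⊕1⊕1⊕1⊕1⊕1⊕0⊕1⊕0⊕1⊕1⊕0 = 0
Overall=0, syndrome position=0 → no error.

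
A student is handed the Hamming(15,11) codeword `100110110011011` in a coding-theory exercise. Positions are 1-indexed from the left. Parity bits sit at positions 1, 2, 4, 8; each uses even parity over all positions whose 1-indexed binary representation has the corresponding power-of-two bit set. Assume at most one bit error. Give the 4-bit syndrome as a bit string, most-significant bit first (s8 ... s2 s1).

1001

s1: b1⊕b3⊕b5⊕b7⊕b9⊕b11⊕b13⊕b15 = 1⊕0⊕1⊕1⊕0⊕1⊕0⊕1 = 1
s2: b2⊕b3⊕b6⊕b7⊕b10⊕b11⊕b14⊕b15 = 0⊕0⊕0⊕1⊕0⊕1⊕1⊕1 = 0
s4: b4⊕b5⊕b6⊕b7⊕b12⊕b13⊕b14⊕b15 = 1⊕1⊕0⊕1⊕1⊕0⊕1⊕1 = 0
s8: b8⊕b9⊕b10⊕b11⊕b12⊕b13⊕b14⊕b15 = 1⊕0⊕0⊕1⊕1⊕0⊕1⊕1 = 1
Syndrome (s8...s1) = 1001 → position 9.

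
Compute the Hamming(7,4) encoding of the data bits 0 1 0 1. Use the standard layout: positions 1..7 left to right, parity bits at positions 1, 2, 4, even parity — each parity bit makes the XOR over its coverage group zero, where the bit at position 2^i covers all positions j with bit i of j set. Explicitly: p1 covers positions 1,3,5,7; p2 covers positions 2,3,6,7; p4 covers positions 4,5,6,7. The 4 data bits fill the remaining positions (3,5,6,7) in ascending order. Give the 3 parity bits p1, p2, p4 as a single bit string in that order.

010

Place data bits at non-power-of-two positions: b3=0, b5=1, b6=0, b7=1.
p1 = XOR of data positions {3,5,7} = 0⊕1⊕1 = 0
p2 = XOR of data positions {3,6,7} = 0⊕0⊕1 = 1
p4 = XOR of data positions {5,6,7} = 1⊕0⊕1 = 0
Parity bits p1,p2,p4 = 010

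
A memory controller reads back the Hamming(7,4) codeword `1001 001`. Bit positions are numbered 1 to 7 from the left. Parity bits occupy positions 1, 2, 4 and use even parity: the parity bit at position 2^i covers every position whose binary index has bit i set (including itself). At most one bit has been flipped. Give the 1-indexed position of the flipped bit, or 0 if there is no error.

s1: b1⊕b3⊕b5⊕b7 = 1⊕0⊕0⊕1 = 0
s2: b2⊕b3⊕b6⊕b7 = 0⊕0⊕0⊕1 = 1
s4: b4⊕b5⊕b6⊕b7 = 1⊕0⊕0⊕1 = 0
Syndrome (s4...s1) = 010 → position 2.

2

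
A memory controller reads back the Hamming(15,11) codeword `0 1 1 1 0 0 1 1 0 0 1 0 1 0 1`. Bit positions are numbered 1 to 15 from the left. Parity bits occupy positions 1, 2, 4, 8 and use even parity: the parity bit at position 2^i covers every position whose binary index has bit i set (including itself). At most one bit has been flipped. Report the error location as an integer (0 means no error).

s1: b1⊕b3⊕b5⊕b7⊕b9⊕b11⊕b13⊕b15 = 0⊕1⊕0⊕1⊕0⊕1⊕1⊕1 = 1
s2: b2⊕b3⊕b6⊕b7⊕b10⊕b11⊕b14⊕b15 = 1⊕1⊕0⊕1⊕0⊕1⊕0⊕1 = 1
s4: b4⊕b5⊕b6⊕b7⊕b12⊕b13⊕b14⊕b15 = 1⊕0⊕0⊕1⊕0⊕1⊕0⊕1 = 0
s8: b8⊕b9⊕b10⊕b11⊕b12⊕b13⊕b14⊕b15 = 1⊕0⊕0⊕1⊕0⊕1⊕0⊕1 = 0
Syndrome (s8...s1) = 0011 → position 3.

3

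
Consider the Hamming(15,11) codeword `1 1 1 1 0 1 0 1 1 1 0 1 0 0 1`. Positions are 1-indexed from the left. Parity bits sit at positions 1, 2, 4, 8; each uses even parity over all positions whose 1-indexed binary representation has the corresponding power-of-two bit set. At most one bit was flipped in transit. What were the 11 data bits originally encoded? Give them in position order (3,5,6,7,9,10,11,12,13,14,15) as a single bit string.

s1: b1⊕b3⊕b5⊕b7⊕b9⊕b11⊕b13⊕b15 = 1⊕1⊕0⊕0⊕1⊕0⊕0⊕1 = 0
s2: b2⊕b3⊕b6⊕b7⊕b10⊕b11⊕b14⊕b15 = 1⊕1⊕1⊕0⊕1⊕0⊕0⊕1 = 1
s4: b4⊕b5⊕b6⊕b7⊕b12⊕b13⊕b14⊕b15 = 1⊕0⊕1⊕0⊕1⊕0⊕0⊕1 = 0
s8: b8⊕b9⊕b10⊕b11⊕b12⊕b13⊕b14⊕b15 = 1⊕1⊕1⊕0⊕1⊕0⊕0⊕1 = 1
Syndrome (s8...s1) = 1010 → position 10.
Flip bit 10: corrected codeword = 111101011001001
Data bits at positions 3,5,6,7,9,10,11,12,13,14,15: 10101001001

10101001001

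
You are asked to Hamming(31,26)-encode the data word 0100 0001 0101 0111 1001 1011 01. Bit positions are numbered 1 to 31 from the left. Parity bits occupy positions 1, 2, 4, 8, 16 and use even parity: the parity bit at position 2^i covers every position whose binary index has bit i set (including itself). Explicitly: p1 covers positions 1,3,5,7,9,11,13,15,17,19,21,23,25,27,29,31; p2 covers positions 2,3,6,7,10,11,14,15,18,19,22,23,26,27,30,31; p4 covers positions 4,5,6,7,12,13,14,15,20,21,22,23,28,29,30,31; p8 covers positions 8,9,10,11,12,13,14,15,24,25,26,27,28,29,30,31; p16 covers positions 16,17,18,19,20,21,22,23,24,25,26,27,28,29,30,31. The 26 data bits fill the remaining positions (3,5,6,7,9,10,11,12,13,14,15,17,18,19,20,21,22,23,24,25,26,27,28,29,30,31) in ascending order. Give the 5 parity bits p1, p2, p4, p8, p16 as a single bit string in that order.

Place data bits at non-power-of-two positions: b3=0, b5=1, b6=0, b7=0, b9=0, b10=0, b11=0, b12=1, b13=0, b14=1, b15=0, b17=1, b18=0, b19=1, b20=1, b21=1, b22=1, b23=0, b24=0, b25=1, b26=1, b27=0, b28=1, b29=1, b30=0, b31=1.
p1 = XOR of data positions {3,5,7,9,11,13,15,17,19,21,23,25,27,29,31} = 0⊕1⊕0⊕0⊕0⊕0⊕0⊕1⊕1⊕1⊕0⊕1⊕0⊕1⊕1 = 1
p2 = XOR of data positions {3,6,7,10,11,14,15,18,19,22,23,26,27,30,31} = 0⊕0⊕0⊕0⊕0⊕1⊕0⊕0⊕1⊕1⊕0⊕1⊕0⊕0⊕1 = 1
p4 = XOR of data positions {5,6,7,12,13,14,15,20,21,22,23,28,29,30,31} = 1⊕0⊕0⊕1⊕0⊕1⊕0⊕1⊕1⊕1⊕0⊕1⊕1⊕0⊕1 = 1
p8 = XOR of data positions {9,10,11,12,13,14,15,24,25,26,27,28,29,30,31} = 0⊕0⊕0⊕1⊕0⊕1⊕0⊕0⊕1⊕1⊕0⊕1⊕1⊕0⊕1 = 1
p16 = XOR of data positions {17,18,19,20,21,22,23,24,25,26,27,28,29,30,31} = 1⊕0⊕1⊕1⊕1⊕1⊕0⊕0⊕1⊕1⊕0⊕1⊕1⊕0⊕1 = 0
Parity bits p1,p2,p4,p8,p16 = 11110

11110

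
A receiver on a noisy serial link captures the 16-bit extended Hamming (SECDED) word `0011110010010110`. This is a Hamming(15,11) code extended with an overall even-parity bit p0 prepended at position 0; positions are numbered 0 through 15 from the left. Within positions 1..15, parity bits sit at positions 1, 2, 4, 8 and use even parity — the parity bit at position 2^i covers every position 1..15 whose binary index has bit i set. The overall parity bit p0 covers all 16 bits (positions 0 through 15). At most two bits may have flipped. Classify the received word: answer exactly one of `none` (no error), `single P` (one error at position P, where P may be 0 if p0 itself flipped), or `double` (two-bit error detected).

none

s1: b1⊕b3⊕b5⊕b7⊕b9⊕b11⊕b13⊕b15 = 0⊕1⊕1⊕0⊕0⊕1⊕1⊕0 = 0
s2: b2⊕b3⊕b6⊕b7⊕b10⊕b11⊕b14⊕b15 = 1⊕1⊕0⊕0⊕0⊕1⊕1⊕0 = 0
s4: b4⊕b5⊕b6⊕b7⊕b12⊕b13⊕b14⊕b15 = 1⊕1⊕0⊕0⊕0⊕1⊕1⊕0 = 0
s8: b8⊕b9⊕b10⊕b11⊕b12⊕b13⊕b14⊕b15 = 1⊕0⊕0⊕1⊕0⊕1⊕1⊕0 = 0
Syndrome (s8...s1) = 0000 → position 0 (no error).
Overall parity (XOR of all 16 bits, including p0): 0⊕0⊕1⊕1⊕1⊕1⊕0⊕0⊕1⊕0⊕0⊕1⊕0⊕1⊕1⊕0 = 0
Overall=0, syndrome position=0 → no error.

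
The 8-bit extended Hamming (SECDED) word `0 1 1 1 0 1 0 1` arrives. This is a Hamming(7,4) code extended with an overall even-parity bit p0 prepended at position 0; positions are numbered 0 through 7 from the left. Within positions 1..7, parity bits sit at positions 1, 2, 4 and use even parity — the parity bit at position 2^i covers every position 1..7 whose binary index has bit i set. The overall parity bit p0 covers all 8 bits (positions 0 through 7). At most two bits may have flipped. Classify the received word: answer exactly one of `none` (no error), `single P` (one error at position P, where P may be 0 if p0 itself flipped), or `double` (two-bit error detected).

s1: b1⊕b3⊕b5⊕b7 = 1⊕1⊕1⊕1 = 0
s2: b2⊕b3⊕b6⊕b7 = 1⊕1⊕0⊕1 = 1
s4: b4⊕b5⊕b6⊕b7 = 0⊕1⊕0⊕1 = 0
Syndrome (s4...s1) = 010 → position 2.
Overall parity (XOR of all 8 bits, including p0): 0⊕1⊕1⊕1⊕0⊕1⊕0⊕1 = 1
Overall=1, syndrome position=2 → single-bit error at position 2.

single 2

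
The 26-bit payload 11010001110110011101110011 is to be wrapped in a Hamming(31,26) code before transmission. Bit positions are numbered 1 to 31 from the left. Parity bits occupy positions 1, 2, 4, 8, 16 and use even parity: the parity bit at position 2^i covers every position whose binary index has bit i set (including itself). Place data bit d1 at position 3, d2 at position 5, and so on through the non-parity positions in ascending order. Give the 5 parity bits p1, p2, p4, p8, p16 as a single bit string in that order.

Place data bits at non-power-of-two positions: b3=1, b5=1, b6=0, b7=1, b9=0, b10=0, b11=0, b12=1, b13=1, b14=1, b15=0, b17=1, b18=1, b19=0, b20=0, b21=1, b22=1, b23=1, b24=0, b25=1, b26=1, b27=1, b28=0, b29=0, b30=1, b31=1.
p1 = XOR of data positions {3,5,7,9,11,13,15,17,19,21,23,25,27,29,31} = 1⊕1⊕1⊕0⊕0⊕1⊕0⊕1⊕0⊕1⊕1⊕1⊕1⊕0⊕1 = 0
p2 = XOR of data positions {3,6,7,10,11,14,15,18,19,22,23,26,27,30,31} = 1⊕0⊕1⊕0⊕0⊕1⊕0⊕1⊕0⊕1⊕1⊕1⊕1⊕1⊕1 = 0
p4 = XOR of data positions {5,6,7,12,13,14,15,20,21,22,23,28,29,30,31} = 1⊕0⊕1⊕1⊕1⊕1⊕0⊕0⊕1⊕1⊕1⊕0⊕0⊕1⊕1 = 0
p8 = XOR of data positions {9,10,11,12,13,14,15,24,25,26,27,28,29,30,31} = 0⊕0⊕0⊕1⊕1⊕1⊕0⊕0⊕1⊕1⊕1⊕0⊕0⊕1⊕1 = 0
p16 = XOR of data positions {17,18,19,20,21,22,23,24,25,26,27,28,29,30,31} = 1⊕1⊕0⊕0⊕1⊕1⊕1⊕0⊕1⊕1⊕1⊕0⊕0⊕1⊕1 = 0
Parity bits p1,p2,p4,p8,p16 = 00000

00000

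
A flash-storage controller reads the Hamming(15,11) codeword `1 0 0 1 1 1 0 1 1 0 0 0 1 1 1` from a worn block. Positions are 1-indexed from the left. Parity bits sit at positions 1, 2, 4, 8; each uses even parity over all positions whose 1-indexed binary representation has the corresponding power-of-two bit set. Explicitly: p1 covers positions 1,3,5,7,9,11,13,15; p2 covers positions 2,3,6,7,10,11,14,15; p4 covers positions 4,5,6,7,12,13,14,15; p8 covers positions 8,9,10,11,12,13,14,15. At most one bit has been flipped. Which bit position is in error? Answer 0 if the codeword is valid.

11

s1: b1⊕b3⊕b5⊕b7⊕b9⊕b11⊕b13⊕b15 = 1⊕0⊕1⊕0⊕1⊕0⊕1⊕1 = 1
s2: b2⊕b3⊕b6⊕b7⊕b10⊕b11⊕b14⊕b15 = 0⊕0⊕1⊕0⊕0⊕0⊕1⊕1 = 1
s4: b4⊕b5⊕b6⊕b7⊕b12⊕b13⊕b14⊕b15 = 1⊕1⊕1⊕0⊕0⊕1⊕1⊕1 = 0
s8: b8⊕b9⊕b10⊕b11⊕b12⊕b13⊕b14⊕b15 = 1⊕1⊕0⊕0⊕0⊕1⊕1⊕1 = 1
Syndrome (s8...s1) = 1011 → position 11.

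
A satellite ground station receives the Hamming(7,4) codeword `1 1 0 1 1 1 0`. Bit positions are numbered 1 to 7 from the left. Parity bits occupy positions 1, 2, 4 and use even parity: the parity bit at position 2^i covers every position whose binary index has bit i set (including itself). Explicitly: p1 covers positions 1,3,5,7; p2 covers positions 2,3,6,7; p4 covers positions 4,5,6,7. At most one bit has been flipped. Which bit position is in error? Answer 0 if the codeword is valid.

s1: b1⊕b3⊕b5⊕b7 = 1⊕0⊕1⊕0 = 0
s2: b2⊕b3⊕b6⊕b7 = 1⊕0⊕1⊕0 = 0
s4: b4⊕b5⊕b6⊕b7 = 1⊕1⊕1⊕0 = 1
Syndrome (s4...s1) = 100 → position 4.

4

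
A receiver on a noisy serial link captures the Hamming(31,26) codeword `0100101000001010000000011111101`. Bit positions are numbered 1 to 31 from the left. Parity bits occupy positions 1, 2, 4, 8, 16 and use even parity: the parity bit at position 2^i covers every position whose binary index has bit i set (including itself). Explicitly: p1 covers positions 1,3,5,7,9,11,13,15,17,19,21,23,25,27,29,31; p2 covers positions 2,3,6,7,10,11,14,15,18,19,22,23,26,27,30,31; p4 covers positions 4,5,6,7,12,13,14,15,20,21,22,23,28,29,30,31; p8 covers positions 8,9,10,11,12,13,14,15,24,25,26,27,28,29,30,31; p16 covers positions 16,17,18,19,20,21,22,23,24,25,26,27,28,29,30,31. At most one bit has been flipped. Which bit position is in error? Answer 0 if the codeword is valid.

s1: b1⊕b3⊕b5⊕b7⊕b9⊕b11⊕b13⊕b15⊕b17⊕b19⊕b21⊕b23⊕b25⊕b27⊕b29⊕b31 = 0⊕0⊕1⊕1⊕0⊕0⊕1⊕1⊕0⊕0⊕0⊕0⊕1⊕1⊕1⊕1 = 0
s2: b2⊕b3⊕b6⊕b7⊕b10⊕b11⊕b14⊕b15⊕b18⊕b19⊕b22⊕b23⊕b26⊕b27⊕b30⊕b31 = 1⊕0⊕0⊕1⊕0⊕0⊕0⊕1⊕0⊕0⊕0⊕0⊕1⊕1⊕0⊕1 = 0
s4: b4⊕b5⊕b6⊕b7⊕b12⊕b13⊕b14⊕b15⊕b20⊕b21⊕b22⊕b23⊕b28⊕b29⊕b30⊕b31 = 0⊕1⊕0⊕1⊕0⊕1⊕0⊕1⊕0⊕0⊕0⊕0⊕1⊕1⊕0⊕1 = 1
s8: b8⊕b9⊕b10⊕b11⊕b12⊕b13⊕b14⊕b15⊕b24⊕b25⊕b26⊕b27⊕b28⊕b29⊕b30⊕b31 = 0⊕0⊕0⊕0⊕0⊕1⊕0⊕1⊕1⊕1⊕1⊕1⊕1⊕1⊕0⊕1 = 1
s16: b16⊕b17⊕b18⊕b19⊕b20⊕b21⊕b22⊕b23⊕b24⊕b25⊕b26⊕b27⊕b28⊕b29⊕b30⊕b31 = 0⊕0⊕0⊕0⊕0⊕0⊕0⊕0⊕1⊕1⊕1⊕1⊕1⊕1⊕0⊕1 = 1
Syndrome (s16...s1) = 11100 → position 28.

28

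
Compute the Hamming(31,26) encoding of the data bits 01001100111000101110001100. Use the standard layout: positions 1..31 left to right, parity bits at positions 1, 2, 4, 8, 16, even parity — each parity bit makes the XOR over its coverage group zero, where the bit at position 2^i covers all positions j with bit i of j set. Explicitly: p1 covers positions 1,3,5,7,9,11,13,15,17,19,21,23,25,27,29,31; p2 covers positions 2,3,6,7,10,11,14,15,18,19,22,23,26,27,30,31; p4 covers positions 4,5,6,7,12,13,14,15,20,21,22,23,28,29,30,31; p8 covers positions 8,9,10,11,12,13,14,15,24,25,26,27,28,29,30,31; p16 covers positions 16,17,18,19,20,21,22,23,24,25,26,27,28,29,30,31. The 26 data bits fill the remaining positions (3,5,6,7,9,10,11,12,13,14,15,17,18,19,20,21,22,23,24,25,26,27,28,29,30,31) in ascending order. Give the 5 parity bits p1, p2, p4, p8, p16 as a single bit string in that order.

Place data bits at non-power-of-two positions: b3=0, b5=1, b6=0, b7=0, b9=1, b10=1, b11=0, b12=0, b13=1, b14=1, b15=1, b17=0, b18=0, b19=0, b20=1, b21=0, b22=1, b23=1, b24=1, b25=0, b26=0, b27=0, b28=1, b29=1, b30=0, b31=0.
p1 = XOR of data positions {3,5,7,9,11,13,15,17,19,21,23,25,27,29,31} = 0⊕1⊕0⊕1⊕0⊕1⊕1⊕0⊕0⊕0⊕1⊕0⊕0⊕1⊕0 = 0
p2 = XOR of data positions {3,6,7,10,11,14,15,18,19,22,23,26,27,30,31} = 0⊕0⊕0⊕1⊕0⊕1⊕1⊕0⊕0⊕1⊕1⊕0⊕0⊕0⊕0 = 1
p4 = XOR of data positions {5,6,7,12,13,14,15,20,21,22,23,28,29,30,31} = 1⊕0⊕0⊕0⊕1⊕1⊕1⊕1⊕0⊕1⊕1⊕1⊕1⊕0⊕0 = 1
p8 = XOR of data positions {9,10,11,12,13,14,15,24,25,26,27,28,29,30,31} = 1⊕1⊕0⊕0⊕1⊕1⊕1⊕1⊕0⊕0⊕0⊕1⊕1⊕0⊕0 = 0
p16 = XOR of data positions {17,18,19,20,21,22,23,24,25,26,27,28,29,30,31} = 0⊕0⊕0⊕1⊕0⊕1⊕1⊕1⊕0⊕0⊕0⊕1⊕1⊕0⊕0 = 0
Parity bits p1,p2,p4,p8,p16 = 01100

01100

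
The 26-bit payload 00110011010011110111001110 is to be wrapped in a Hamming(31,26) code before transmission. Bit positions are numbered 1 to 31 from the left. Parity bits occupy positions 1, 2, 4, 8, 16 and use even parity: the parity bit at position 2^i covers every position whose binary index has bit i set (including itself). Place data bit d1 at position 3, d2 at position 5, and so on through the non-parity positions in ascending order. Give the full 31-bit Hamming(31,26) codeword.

1000011000110100011110111001110

Place data bits at non-power-of-two positions: b3=0, b5=0, b6=1, b7=1, b9=0, b10=0, b11=1, b12=1, b13=0, b14=1, b15=0, b17=0, b18=1, b19=1, b20=1, b21=1, b22=0, b23=1, b24=1, b25=1, b26=0, b27=0, b28=1, b29=1, b30=1, b31=0.
p1 = XOR of data positions {3,5,7,9,11,13,15,17,19,21,23,25,27,29,31} = 0⊕0⊕1⊕0⊕1⊕0⊕0⊕0⊕1⊕1⊕1⊕1⊕0⊕1⊕0 = 1
p2 = XOR of data positions {3,6,7,10,11,14,15,18,19,22,23,26,27,30,31} = 0⊕1⊕1⊕0⊕1⊕1⊕0⊕1⊕1⊕0⊕1⊕0⊕0⊕1⊕0 = 0
p4 = XOR of data positions {5,6,7,12,13,14,15,20,21,22,23,28,29,30,31} = 0⊕1⊕1⊕1⊕0⊕1⊕0⊕1⊕1⊕0⊕1⊕1⊕1⊕1⊕0 = 0
p8 = XOR of data positions {9,10,11,12,13,14,15,24,25,26,27,28,29,30,31} = 0⊕0⊕1⊕1⊕0⊕1⊕0⊕1⊕1⊕0⊕0⊕1⊕1⊕1⊕0 = 0
p16 = XOR of data positions {17,18,19,20,21,22,23,24,25,26,27,28,29,30,31} = 0⊕1⊕1⊕1⊕1⊕0⊕1⊕1⊕1⊕0⊕0⊕1⊕1⊕1⊕0 = 0
Codeword b1..b31 = 1000011000110100011110111001110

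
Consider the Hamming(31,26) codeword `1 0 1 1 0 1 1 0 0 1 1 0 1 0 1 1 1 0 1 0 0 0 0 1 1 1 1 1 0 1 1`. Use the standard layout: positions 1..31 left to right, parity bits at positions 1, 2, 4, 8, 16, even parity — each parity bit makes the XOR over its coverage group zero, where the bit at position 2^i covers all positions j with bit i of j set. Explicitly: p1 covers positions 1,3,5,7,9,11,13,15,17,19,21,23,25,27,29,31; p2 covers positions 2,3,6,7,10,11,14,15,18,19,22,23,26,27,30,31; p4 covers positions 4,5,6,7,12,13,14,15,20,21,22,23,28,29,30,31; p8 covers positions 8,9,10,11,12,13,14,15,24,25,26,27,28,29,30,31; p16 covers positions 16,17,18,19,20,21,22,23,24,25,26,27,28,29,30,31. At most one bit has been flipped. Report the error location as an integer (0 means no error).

11

s1: b1⊕b3⊕b5⊕b7⊕b9⊕b11⊕b13⊕b15⊕b17⊕b19⊕b21⊕b23⊕b25⊕b27⊕b29⊕b31 = 1⊕1⊕0⊕1⊕0⊕1⊕1⊕1⊕1⊕1⊕0⊕0⊕1⊕1⊕0⊕1 = 1
s2: b2⊕b3⊕b6⊕b7⊕b10⊕b11⊕b14⊕b15⊕b18⊕b19⊕b22⊕b23⊕b26⊕b27⊕b30⊕b31 = 0⊕1⊕1⊕1⊕1⊕1⊕0⊕1⊕0⊕1⊕0⊕0⊕1⊕1⊕1⊕1 = 1
s4: b4⊕b5⊕b6⊕b7⊕b12⊕b13⊕b14⊕b15⊕b20⊕b21⊕b22⊕b23⊕b28⊕b29⊕b30⊕b31 = 1⊕0⊕1⊕1⊕0⊕1⊕0⊕1⊕0⊕0⊕0⊕0⊕1⊕0⊕1⊕1 = 0
s8: b8⊕b9⊕b10⊕b11⊕b12⊕b13⊕b14⊕b15⊕b24⊕b25⊕b26⊕b27⊕b28⊕b29⊕b30⊕b31 = 0⊕0⊕1⊕1⊕0⊕1⊕0⊕1⊕1⊕1⊕1⊕1⊕1⊕0⊕1⊕1 = 1
s16: b16⊕b17⊕b18⊕b19⊕b20⊕b21⊕b22⊕b23⊕b24⊕b25⊕b26⊕b27⊕b28⊕b29⊕b30⊕b31 = 1⊕1⊕0⊕1⊕0⊕0⊕0⊕0⊕1⊕1⊕1⊕1⊕1⊕0⊕1⊕1 = 0
Syndrome (s16...s1) = 01011 → position 11.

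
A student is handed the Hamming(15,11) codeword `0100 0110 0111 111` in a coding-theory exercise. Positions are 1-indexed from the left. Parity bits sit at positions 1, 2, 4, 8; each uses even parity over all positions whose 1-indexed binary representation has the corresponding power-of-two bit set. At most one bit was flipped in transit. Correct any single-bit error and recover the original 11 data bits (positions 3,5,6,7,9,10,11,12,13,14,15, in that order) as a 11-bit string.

00110111111

s1: b1⊕b3⊕b5⊕b7⊕b9⊕b11⊕b13⊕b15 = 0⊕0⊕0⊕1⊕0⊕1⊕1⊕1 = 0
s2: b2⊕b3⊕b6⊕b7⊕b10⊕b11⊕b14⊕b15 = 1⊕0⊕1⊕1⊕1⊕1⊕1⊕1 = 1
s4: b4⊕b5⊕b6⊕b7⊕b12⊕b13⊕b14⊕b15 = 0⊕0⊕1⊕1⊕1⊕1⊕1⊕1 = 0
s8: b8⊕b9⊕b10⊕b11⊕b12⊕b13⊕b14⊕b15 = 0⊕0⊕1⊕1⊕1⊕1⊕1⊕1 = 0
Syndrome (s8...s1) = 0010 → position 2.
Flip bit 2: corrected codeword = 000001100111111
Data bits at positions 3,5,6,7,9,10,11,12,13,14,15: 00110111111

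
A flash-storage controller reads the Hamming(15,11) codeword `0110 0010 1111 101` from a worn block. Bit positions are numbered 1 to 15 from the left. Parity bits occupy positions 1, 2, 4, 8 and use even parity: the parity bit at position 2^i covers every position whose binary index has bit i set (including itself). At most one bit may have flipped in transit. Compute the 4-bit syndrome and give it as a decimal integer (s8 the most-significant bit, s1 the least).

0

s1: b1⊕b3⊕b5⊕b7⊕b9⊕b11⊕b13⊕b15 = 0⊕1⊕0⊕1⊕1⊕1⊕1⊕1 = 0
s2: b2⊕b3⊕b6⊕b7⊕b10⊕b11⊕b14⊕b15 = 1⊕1⊕0⊕1⊕1⊕1⊕0⊕1 = 0
s4: b4⊕b5⊕b6⊕b7⊕b12⊕b13⊕b14⊕b15 = 0⊕0⊕0⊕1⊕1⊕1⊕0⊕1 = 0
s8: b8⊕b9⊕b10⊕b11⊕b12⊕b13⊕b14⊕b15 = 0⊕1⊕1⊕1⊕1⊕1⊕0⊕1 = 0
Syndrome (s8...s1) = 0000 → position 0 (no error).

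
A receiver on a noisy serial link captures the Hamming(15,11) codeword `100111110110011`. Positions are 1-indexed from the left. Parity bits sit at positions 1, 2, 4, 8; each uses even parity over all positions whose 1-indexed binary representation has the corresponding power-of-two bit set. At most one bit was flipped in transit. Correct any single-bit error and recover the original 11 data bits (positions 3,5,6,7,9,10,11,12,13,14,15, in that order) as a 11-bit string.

s1: b1⊕b3⊕b5⊕b7⊕b9⊕b11⊕b13⊕b15 = 1⊕0⊕1⊕1⊕0⊕1⊕0⊕1 = 1
s2: b2⊕b3⊕b6⊕b7⊕b10⊕b11⊕b14⊕b15 = 0⊕0⊕1⊕1⊕1⊕1⊕1⊕1 = 0
s4: b4⊕b5⊕b6⊕b7⊕b12⊕b13⊕b14⊕b15 = 1⊕1⊕1⊕1⊕0⊕0⊕1⊕1 = 0
s8: b8⊕b9⊕b10⊕b11⊕b12⊕b13⊕b14⊕b15 = 1⊕0⊕1⊕1⊕0⊕0⊕1⊕1 = 1
Syndrome (s8...s1) = 1001 → position 9.
Flip bit 9: corrected codeword = 100111111110011
Data bits at positions 3,5,6,7,9,10,11,12,13,14,15: 01111110011

01111110011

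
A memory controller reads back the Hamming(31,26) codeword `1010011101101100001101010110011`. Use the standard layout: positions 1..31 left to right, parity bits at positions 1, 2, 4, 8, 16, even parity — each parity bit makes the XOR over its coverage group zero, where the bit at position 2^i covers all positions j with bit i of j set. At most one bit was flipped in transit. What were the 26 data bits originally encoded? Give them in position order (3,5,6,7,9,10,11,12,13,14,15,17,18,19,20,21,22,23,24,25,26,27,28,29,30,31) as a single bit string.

10110110110001101010110011

s1: b1⊕b3⊕b5⊕b7⊕b9⊕b11⊕b13⊕b15⊕b17⊕b19⊕b21⊕b23⊕b25⊕b27⊕b29⊕b31 = 1⊕1⊕0⊕1⊕0⊕1⊕1⊕0⊕0⊕1⊕0⊕0⊕0⊕1⊕0⊕1 = 0
s2: b2⊕b3⊕b6⊕b7⊕b10⊕b11⊕b14⊕b15⊕b18⊕b19⊕b22⊕b23⊕b26⊕b27⊕b30⊕b31 = 0⊕1⊕1⊕1⊕1⊕1⊕1⊕0⊕0⊕1⊕1⊕0⊕1⊕1⊕1⊕1 = 0
s4: b4⊕b5⊕b6⊕b7⊕b12⊕b13⊕b14⊕b15⊕b20⊕b21⊕b22⊕b23⊕b28⊕b29⊕b30⊕b31 = 0⊕0⊕1⊕1⊕0⊕1⊕1⊕0⊕1⊕0⊕1⊕0⊕0⊕0⊕1⊕1 = 0
s8: b8⊕b9⊕b10⊕b11⊕b12⊕b13⊕b14⊕b15⊕b24⊕b25⊕b26⊕b27⊕b28⊕b29⊕b30⊕b31 = 1⊕0⊕1⊕1⊕0⊕1⊕1⊕0⊕1⊕0⊕1⊕1⊕0⊕0⊕1⊕1 = 0
s16: b16⊕b17⊕b18⊕b19⊕b20⊕b21⊕b22⊕b23⊕b24⊕b25⊕b26⊕b27⊕b28⊕b29⊕b30⊕b31 = 0⊕0⊕0⊕1⊕1⊕0⊕1⊕0⊕1⊕0⊕1⊕1⊕0⊕0⊕1⊕1 = 0
Syndrome (s16...s1) = 00000 → position 0 (no error).
No correction needed.
Data bits at positions 3,5,6,7,9,10,11,12,13,14,15,17,18,19,20,21,22,23,24,25,26,27,28,29,30,31: 10110110110001101010110011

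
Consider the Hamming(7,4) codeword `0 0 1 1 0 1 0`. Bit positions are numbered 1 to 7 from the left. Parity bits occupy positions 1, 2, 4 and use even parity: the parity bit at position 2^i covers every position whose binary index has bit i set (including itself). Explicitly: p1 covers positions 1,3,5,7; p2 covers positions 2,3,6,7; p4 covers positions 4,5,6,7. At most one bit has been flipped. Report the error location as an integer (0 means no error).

s1: b1⊕b3⊕b5⊕b7 = 0⊕1⊕0⊕0 = 1
s2: b2⊕b3⊕b6⊕b7 = 0⊕1⊕1⊕0 = 0
s4: b4⊕b5⊕b6⊕b7 = 1⊕0⊕1⊕0 = 0
Syndrome (s4...s1) = 001 → position 1.

1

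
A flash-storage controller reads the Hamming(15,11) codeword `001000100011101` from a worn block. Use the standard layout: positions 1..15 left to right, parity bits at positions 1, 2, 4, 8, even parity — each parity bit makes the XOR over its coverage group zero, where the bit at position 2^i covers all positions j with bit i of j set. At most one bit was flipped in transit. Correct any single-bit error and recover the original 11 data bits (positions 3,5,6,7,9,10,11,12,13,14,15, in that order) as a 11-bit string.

10010011101

s1: b1⊕b3⊕b5⊕b7⊕b9⊕b11⊕b13⊕b15 = 0⊕1⊕0⊕1⊕0⊕1⊕1⊕1 = 1
s2: b2⊕b3⊕b6⊕b7⊕b10⊕b11⊕b14⊕b15 = 0⊕1⊕0⊕1⊕0⊕1⊕0⊕1 = 0
s4: b4⊕b5⊕b6⊕b7⊕b12⊕b13⊕b14⊕b15 = 0⊕0⊕0⊕1⊕1⊕1⊕0⊕1 = 0
s8: b8⊕b9⊕b10⊕b11⊕b12⊕b13⊕b14⊕b15 = 0⊕0⊕0⊕1⊕1⊕1⊕0⊕1 = 0
Syndrome (s8...s1) = 0001 → position 1.
Flip bit 1: corrected codeword = 101000100011101
Data bits at positions 3,5,6,7,9,10,11,12,13,14,15: 10010011101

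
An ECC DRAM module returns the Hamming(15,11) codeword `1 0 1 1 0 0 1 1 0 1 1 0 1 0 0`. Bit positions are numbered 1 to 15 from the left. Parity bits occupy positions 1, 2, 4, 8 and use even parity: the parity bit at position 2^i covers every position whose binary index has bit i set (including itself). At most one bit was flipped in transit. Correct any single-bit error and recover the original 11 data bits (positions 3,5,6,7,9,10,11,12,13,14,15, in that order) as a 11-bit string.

11010110100

s1: b1⊕b3⊕b5⊕b7⊕b9⊕b11⊕b13⊕b15 = 1⊕1⊕0⊕1⊕0⊕1⊕1⊕0 = 1
s2: b2⊕b3⊕b6⊕b7⊕b10⊕b11⊕b14⊕b15 = 0⊕1⊕0⊕1⊕1⊕1⊕0⊕0 = 0
s4: b4⊕b5⊕b6⊕b7⊕b12⊕b13⊕b14⊕b15 = 1⊕0⊕0⊕1⊕0⊕1⊕0⊕0 = 1
s8: b8⊕b9⊕b10⊕b11⊕b12⊕b13⊕b14⊕b15 = 1⊕0⊕1⊕1⊕0⊕1⊕0⊕0 = 0
Syndrome (s8...s1) = 0101 → position 5.
Flip bit 5: corrected codeword = 101110110110100
Data bits at positions 3,5,6,7,9,10,11,12,13,14,15: 11010110100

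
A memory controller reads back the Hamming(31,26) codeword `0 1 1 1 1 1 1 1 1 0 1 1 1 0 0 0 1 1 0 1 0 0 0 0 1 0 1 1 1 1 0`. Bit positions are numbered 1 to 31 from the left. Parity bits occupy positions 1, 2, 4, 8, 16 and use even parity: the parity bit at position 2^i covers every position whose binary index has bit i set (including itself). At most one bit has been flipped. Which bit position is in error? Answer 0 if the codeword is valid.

s1: b1⊕b3⊕b5⊕b7⊕b9⊕b11⊕b13⊕b15⊕b17⊕b19⊕b21⊕b23⊕b25⊕b27⊕b29⊕b31 = 0⊕1⊕1⊕1⊕1⊕1⊕1⊕0⊕1⊕0⊕0⊕0⊕1⊕1⊕1⊕0 = 0
s2: b2⊕b3⊕b6⊕b7⊕b10⊕b11⊕b14⊕b15⊕b18⊕b19⊕b22⊕b23⊕b26⊕b27⊕b30⊕b31 = 1⊕1⊕1⊕1⊕0⊕1⊕0⊕0⊕1⊕0⊕0⊕0⊕0⊕1⊕1⊕0 = 0
s4: b4⊕b5⊕b6⊕b7⊕b12⊕b13⊕b14⊕b15⊕b20⊕b21⊕b22⊕b23⊕b28⊕b29⊕b30⊕b31 = 1⊕1⊕1⊕1⊕1⊕1⊕0⊕0⊕1⊕0⊕0⊕0⊕1⊕1⊕1⊕0 = 0
s8: b8⊕b9⊕b10⊕b11⊕b12⊕b13⊕b14⊕b15⊕b24⊕b25⊕b26⊕b27⊕b28⊕b29⊕b30⊕b31 = 1⊕1⊕0⊕1⊕1⊕1⊕0⊕0⊕0⊕1⊕0⊕1⊕1⊕1⊕1⊕0 = 0
s16: b16⊕b17⊕b18⊕b19⊕b20⊕b21⊕b22⊕b23⊕b24⊕b25⊕b26⊕b27⊕b28⊕b29⊕b30⊕b31 = 0⊕1⊕1⊕0⊕1⊕0⊕0⊕0⊕0⊕1⊕0⊕1⊕1⊕1⊕1⊕0 = 0
Syndrome (s16...s1) = 00000 → position 0 (no error).

0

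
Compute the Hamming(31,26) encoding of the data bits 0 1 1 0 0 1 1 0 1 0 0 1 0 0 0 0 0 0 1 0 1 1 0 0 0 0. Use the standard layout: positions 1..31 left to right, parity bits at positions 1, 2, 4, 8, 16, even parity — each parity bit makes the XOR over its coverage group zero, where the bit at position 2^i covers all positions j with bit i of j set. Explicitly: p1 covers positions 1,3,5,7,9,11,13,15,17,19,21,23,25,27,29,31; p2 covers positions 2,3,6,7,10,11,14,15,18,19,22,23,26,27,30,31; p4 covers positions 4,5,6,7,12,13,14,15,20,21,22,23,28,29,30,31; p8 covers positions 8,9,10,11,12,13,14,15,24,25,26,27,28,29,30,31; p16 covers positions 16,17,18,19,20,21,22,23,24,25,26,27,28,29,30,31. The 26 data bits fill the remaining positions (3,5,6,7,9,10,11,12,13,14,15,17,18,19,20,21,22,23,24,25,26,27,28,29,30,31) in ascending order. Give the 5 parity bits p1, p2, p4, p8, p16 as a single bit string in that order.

11100

Place data bits at non-power-of-two positions: b3=0, b5=1, b6=1, b7=0, b9=0, b10=1, b11=1, b12=0, b13=1, b14=0, b15=0, b17=1, b18=0, b19=0, b20=0, b21=0, b22=0, b23=0, b24=1, b25=0, b26=1, b27=1, b28=0, b29=0, b30=0, b31=0.
p1 = XOR of data positions {3,5,7,9,11,13,15,17,19,21,23,25,27,29,31} = 0⊕1⊕0⊕0⊕1⊕1⊕0⊕1⊕0⊕0⊕0⊕0⊕1⊕0⊕0 = 1
p2 = XOR of data positions {3,6,7,10,11,14,15,18,19,22,23,26,27,30,31} = 0⊕1⊕0⊕1⊕1⊕0⊕0⊕0⊕0⊕0⊕0⊕1⊕1⊕0⊕0 = 1
p4 = XOR of data positions {5,6,7,12,13,14,15,20,21,22,23,28,29,30,31} = 1⊕1⊕0⊕0⊕1⊕0⊕0⊕0⊕0⊕0⊕0⊕0⊕0⊕0⊕0 = 1
p8 = XOR of data positions {9,10,11,12,13,14,15,24,25,26,27,28,29,30,31} = 0⊕1⊕1⊕0⊕1⊕0⊕0⊕1⊕0⊕1⊕1⊕0⊕0⊕0⊕0 = 0
p16 = XOR of data positions {17,18,19,20,21,22,23,24,25,26,27,28,29,30,31} = 1⊕0⊕0⊕0⊕0⊕0⊕0⊕1⊕0⊕1⊕1⊕0⊕0⊕0⊕0 = 0
Parity bits p1,p2,p4,p8,p16 = 11100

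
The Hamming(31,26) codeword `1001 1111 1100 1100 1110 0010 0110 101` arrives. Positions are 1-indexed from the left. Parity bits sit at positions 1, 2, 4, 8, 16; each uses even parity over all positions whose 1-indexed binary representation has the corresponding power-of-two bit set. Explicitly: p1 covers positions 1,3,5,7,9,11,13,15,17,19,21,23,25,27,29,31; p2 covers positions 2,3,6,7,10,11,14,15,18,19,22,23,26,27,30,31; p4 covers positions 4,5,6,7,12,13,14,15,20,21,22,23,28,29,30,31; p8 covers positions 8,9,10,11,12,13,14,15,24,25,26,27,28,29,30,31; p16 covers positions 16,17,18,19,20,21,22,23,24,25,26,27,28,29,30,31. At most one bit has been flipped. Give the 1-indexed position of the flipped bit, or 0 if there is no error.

13

s1: b1⊕b3⊕b5⊕b7⊕b9⊕b11⊕b13⊕b15⊕b17⊕b19⊕b21⊕b23⊕b25⊕b27⊕b29⊕b31 = 1⊕0⊕1⊕1⊕1⊕0⊕1⊕0⊕1⊕1⊕0⊕1⊕0⊕1⊕1⊕1 = 1
s2: b2⊕b3⊕b6⊕b7⊕b10⊕b11⊕b14⊕b15⊕b18⊕b19⊕b22⊕b23⊕b26⊕b27⊕b30⊕b31 = 0⊕0⊕1⊕1⊕1⊕0⊕1⊕0⊕1⊕1⊕0⊕1⊕1⊕1⊕0⊕1 = 0
s4: b4⊕b5⊕b6⊕b7⊕b12⊕b13⊕b14⊕b15⊕b20⊕b21⊕b22⊕b23⊕b28⊕b29⊕b30⊕b31 = 1⊕1⊕1⊕1⊕0⊕1⊕1⊕0⊕0⊕0⊕0⊕1⊕0⊕1⊕0⊕1 = 1
s8: b8⊕b9⊕b10⊕b11⊕b12⊕b13⊕b14⊕b15⊕b24⊕b25⊕b26⊕b27⊕b28⊕b29⊕b30⊕b31 = 1⊕1⊕1⊕0⊕0⊕1⊕1⊕0⊕0⊕0⊕1⊕1⊕0⊕1⊕0⊕1 = 1
s16: b16⊕b17⊕b18⊕b19⊕b20⊕b21⊕b22⊕b23⊕b24⊕b25⊕b26⊕b27⊕b28⊕b29⊕b30⊕b31 = 0⊕1⊕1⊕1⊕0⊕0⊕0⊕1⊕0⊕0⊕1⊕1⊕0⊕1⊕0⊕1 = 0
Syndrome (s16...s1) = 01101 → position 13.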